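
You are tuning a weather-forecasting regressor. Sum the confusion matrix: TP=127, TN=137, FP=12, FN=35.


Total = TP + TN + FP + FN
= 127 + 137 + 12 + 35
= 311
(Predicted positive: 139, predicted negative: 172)

311


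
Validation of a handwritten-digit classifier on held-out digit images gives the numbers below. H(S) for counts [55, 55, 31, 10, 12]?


Probabilities: [55/163, 55/163, 31/163, 10/163, 12/163] ≈ [0.3374, 0.3374, 0.1902, 0.0613, 0.0736]
H = -((55/163)·log₂(55/163) + (55/163)·log₂(55/163) + (31/163)·log₂(31/163) + (10/163)·log₂(10/163) + (12/163)·log₂(12/163))
  = 2.0373 bits

2.0373 bits


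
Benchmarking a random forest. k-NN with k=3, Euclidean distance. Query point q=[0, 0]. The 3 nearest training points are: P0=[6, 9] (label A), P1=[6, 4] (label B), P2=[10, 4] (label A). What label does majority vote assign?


d(q,P0) = 10.8167  (label A)
d(q,P1) = 7.2111  (label B)
d(q,P2) = 10.7703  (label A)
Votes: A=2, B=1
Majority → A

A


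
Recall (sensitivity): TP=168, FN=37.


Recall = TP/(TP+FN)
= 168/(168+37)
= 168/205 = 81.95%

81.95%


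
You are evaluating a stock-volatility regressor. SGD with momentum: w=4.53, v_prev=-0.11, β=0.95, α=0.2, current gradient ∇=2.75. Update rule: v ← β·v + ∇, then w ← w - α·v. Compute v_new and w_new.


v_new = 0.95·-0.11 + 2.75 = -0.1045 + 2.75 = 2.6455
w_new = 4.53 - 0.2·2.6455 = 4.53 - 0.5291 = 4.0009

v_new=2.6455, w_new=4.0009


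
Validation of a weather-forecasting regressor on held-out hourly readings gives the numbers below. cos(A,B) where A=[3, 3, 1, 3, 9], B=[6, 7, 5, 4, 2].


A·B = 3·6 + 3·7 + 1·5 + 3·4 + 9·2 = 74
‖A‖ = √109 = 10.4403, ‖B‖ = √130 = 11.4018
cos = 74/(√109·√130) = 74/√14170 = 0.6217

0.6217


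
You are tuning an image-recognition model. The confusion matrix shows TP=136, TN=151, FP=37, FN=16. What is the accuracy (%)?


Accuracy = (TP+TN)/(TP+TN+FP+FN)
= (136+151)/(340)
= 287/340 = 84.41%

84.41%


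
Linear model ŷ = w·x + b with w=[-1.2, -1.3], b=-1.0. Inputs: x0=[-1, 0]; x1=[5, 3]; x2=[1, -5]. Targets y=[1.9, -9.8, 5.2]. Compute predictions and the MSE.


ŷ0 = (-1.2)·(-1) + (-1.3)·(0) - 1.0 = 0.2
ŷ1 = (-1.2)·(5) + (-1.3)·(3) - 1.0 = -10.9
ŷ2 = (-1.2)·(1) + (-1.3)·(-5) - 1.0 = 4.3
errors² = [2.89, 1.21, 0.81]
MSE = 4.9100/3 = 1.6367

1.6367


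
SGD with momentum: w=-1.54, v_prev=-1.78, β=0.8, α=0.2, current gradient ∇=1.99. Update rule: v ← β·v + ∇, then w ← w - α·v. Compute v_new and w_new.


v_new = 0.8·-1.78 + 1.99 = -1.424 + 1.99 = 0.566
w_new = -1.54 - 0.2·0.566 = -1.54 - 0.1132 = -1.6532

v_new=0.566, w_new=-1.6532


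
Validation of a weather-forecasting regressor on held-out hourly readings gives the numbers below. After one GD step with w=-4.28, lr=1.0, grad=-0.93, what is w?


w_new = w - α·∇
= -4.28 - 1.0·-0.93
= -4.28 + 0.93
= -3.35

-3.35


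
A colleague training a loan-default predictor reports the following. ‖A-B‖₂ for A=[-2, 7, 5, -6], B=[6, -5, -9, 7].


d = √((-2-6)² + (7+ 5)² + (5+ 9)² + (-6-7)²)
  = √(64 + 144 + 196 + 169)
  = √573 = 23.9374

23.9374


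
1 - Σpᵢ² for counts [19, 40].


Probabilities: [19/59, 40/59] ≈ [0.322, 0.678]
Σpᵢ² = (361 + 1600)/59² = 1961/3481
Gini = 1 - Σpᵢ² = 1 - 1961/3481 = 0.4367

0.4367


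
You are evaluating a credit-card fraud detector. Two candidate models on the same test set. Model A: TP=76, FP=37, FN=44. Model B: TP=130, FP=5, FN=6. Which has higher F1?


Model A: P=76/113=0.6726, R=76/120=0.6333, F1=2PR/(P+R)=2TP/(2TP+FP+FN)=152/233=0.6524
Model B: P=130/135=0.963, R=130/136=0.9559, F1=2PR/(P+R)=2TP/(2TP+FP+FN)=260/271=0.9594
0.6524 < 0.9594 → Model B

Model B


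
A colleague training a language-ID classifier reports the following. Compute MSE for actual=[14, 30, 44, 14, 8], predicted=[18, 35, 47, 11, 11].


Squared errors: (14-18)²=16, (30-35)²=25, (44-47)²=9, (14-11)²=9, (8-11)²=9
Sum = 68
MSE = 68/5 = 68/5

68/5


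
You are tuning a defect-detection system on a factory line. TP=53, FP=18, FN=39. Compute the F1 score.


Precision = 53/71 = 0.7465
Recall = 53/92 = 0.5761
F1 = 2·P·R/(P+R) = 2·TP/(2·TP+FP+FN) = 106/(106+18+39) = 106/163 = 0.6503

0.6503


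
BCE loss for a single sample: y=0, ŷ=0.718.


BCE = -[y·ln(p) + (1-y)·ln(1-p)]
= -0 - 1·ln(1-0.718)
= -ln(0.282) = 1.2658

1.2658


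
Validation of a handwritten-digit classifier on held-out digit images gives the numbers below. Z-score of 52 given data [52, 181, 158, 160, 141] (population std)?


μ = 138.4, σ = 45.0271
z = (52 - 138.4)/45.0271 = -1.9188

-1.9188


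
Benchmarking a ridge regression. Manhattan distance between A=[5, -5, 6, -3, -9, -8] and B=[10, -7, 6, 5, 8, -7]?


d = |5-10| + |-5+ 7| + |6-6| + |-3-5| + |-9-8| + |-8+ 7|
  = 5 + 2 + 0 + 8 + 17 + 1
  = 33

33


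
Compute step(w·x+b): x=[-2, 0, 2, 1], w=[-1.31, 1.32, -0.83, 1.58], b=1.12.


z = (-2)·(-1.31) + (0)·(1.32) + (2)·(-0.83) + (1)·(1.58) + 1.12
  = 3.66
step(z) = 1 (z≥0)

1


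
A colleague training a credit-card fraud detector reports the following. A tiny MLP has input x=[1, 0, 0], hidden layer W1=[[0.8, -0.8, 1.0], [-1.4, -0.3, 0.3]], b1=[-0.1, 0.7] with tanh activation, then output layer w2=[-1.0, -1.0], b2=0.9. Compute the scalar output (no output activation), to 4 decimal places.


z1[0] = (0.8)·(1) + (-0.8)·(0) + (1.0)·(0) - 0.1 = 0.7
z1[1] = (-1.4)·(1) + (-0.3)·(0) + (0.3)·(0) + 0.7 = -0.7
h = tanh(z1) = [0.6044, -0.6044]
output = (-1.0)·(0.6044) + (-1.0)·(-0.6044) + 0.9 = 0.9

0.9


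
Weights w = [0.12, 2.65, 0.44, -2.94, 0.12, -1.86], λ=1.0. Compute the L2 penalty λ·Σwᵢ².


‖w‖₂² = (0.12)² + (2.65)² + (0.44)² + (-2.94)² + (0.12)² + (-1.86)²
     = 0.0144 + 7.0225 + 0.1936 + 8.6436 + 0.0144 + 3.4596
     = 19.3481
λ·‖w‖₂² = 1.0·19.3481 = 19.3481

19.3481


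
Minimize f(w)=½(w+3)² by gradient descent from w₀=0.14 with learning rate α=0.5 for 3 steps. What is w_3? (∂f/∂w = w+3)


step 1: grad = 0.14+3 = 3.14; w = 0.14 - 0.5·(3.14) = -1.43
step 2: grad = -1.43+3 = 1.57; w = -1.43 - 0.5·(1.57) = -2.215
step 3: grad = -2.215+3 = 0.785; w = -2.215 - 0.5·(0.785) = -2.6075

-2.6075


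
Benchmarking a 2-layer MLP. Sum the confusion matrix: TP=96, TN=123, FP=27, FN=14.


Total = TP + TN + FP + FN
= 96 + 123 + 27 + 14
= 260
(Predicted positive: 123, predicted negative: 137)

260


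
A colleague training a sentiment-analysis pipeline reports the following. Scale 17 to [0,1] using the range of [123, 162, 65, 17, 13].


min=13, max=162
(17-13)/(162-13) = 4/149 = 0.0268

0.0268


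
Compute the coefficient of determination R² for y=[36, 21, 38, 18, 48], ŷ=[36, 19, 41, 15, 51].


ȳ = 32.2
SS_res = Σ(y-ŷ)² = 31
SS_tot = Σ(y-ȳ)² = 624.8
R² = 1 - SS_res/SS_tot = 1 - 0.0496 = 0.9504

0.9504


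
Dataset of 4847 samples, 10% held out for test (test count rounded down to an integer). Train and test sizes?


Test = ⌊4847·10/100⌋ = 484
Train = 4847 - 484 = 4363

Train: 4363, Test: 484


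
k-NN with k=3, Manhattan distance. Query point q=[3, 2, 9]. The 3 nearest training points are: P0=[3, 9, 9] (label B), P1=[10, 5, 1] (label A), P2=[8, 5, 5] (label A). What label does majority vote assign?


d(q,P0) = 7  (label B)
d(q,P1) = 18  (label A)
d(q,P2) = 12  (label A)
Votes: A=2, B=1
Majority → A

A


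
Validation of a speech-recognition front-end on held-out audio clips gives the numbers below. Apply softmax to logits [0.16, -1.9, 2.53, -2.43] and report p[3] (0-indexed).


Exponentials: e^0.16=1.1735, e^-1.9=0.1496, e^2.53=12.5535, e^-2.43=0.088
Sum = 13.9646
Softmax = [0.084, 0.0107, 0.899, 0.0063]
p[3] = 0.088/13.9646 = 0.0063

0.0063


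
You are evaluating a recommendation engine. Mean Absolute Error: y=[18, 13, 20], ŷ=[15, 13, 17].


Absolute errors: |18-15|=3, |13-13|=0, |20-17|=3
Sum = 6
MAE = 6/3 = 2

2


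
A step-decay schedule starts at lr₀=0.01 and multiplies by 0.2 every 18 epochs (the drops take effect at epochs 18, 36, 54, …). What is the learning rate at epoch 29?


n_drops = ⌊29/18⌋ = 1
lr = 0.01·0.2^1 = 0.01·0.2 = 0.002

0.002


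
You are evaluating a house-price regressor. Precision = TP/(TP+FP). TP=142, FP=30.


Precision = TP/(TP+FP)
= 142/(142+30)
= 142/172 = 82.56%

82.56%


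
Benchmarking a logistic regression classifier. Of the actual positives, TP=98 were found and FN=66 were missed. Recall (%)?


Recall = TP/(TP+FN)
= 98/(98+66)
= 98/164 = 59.76%

59.76%


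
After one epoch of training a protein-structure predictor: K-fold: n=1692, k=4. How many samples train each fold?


Fold size = 1692/4 = 423
Training per fold = 1692 - 423 = 1269

1269


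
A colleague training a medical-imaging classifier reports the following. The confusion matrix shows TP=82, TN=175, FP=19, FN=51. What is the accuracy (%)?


Accuracy = (TP+TN)/(TP+TN+FP+FN)
= (82+175)/(327)
= 257/327 = 78.59%

78.59%


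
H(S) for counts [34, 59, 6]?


Probabilities: [34/99, 59/99, 6/99] ≈ [0.3434, 0.596, 0.0606]
H = -((34/99)·log₂(34/99) + (59/99)·log₂(59/99) + (6/99)·log₂(6/99))
  = 1.2197 bits

1.2197 bits


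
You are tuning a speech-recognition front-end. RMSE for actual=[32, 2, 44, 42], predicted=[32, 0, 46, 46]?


MSE = 24/4 = 6
RMSE = √(24/4) = 2.4495

2.4495


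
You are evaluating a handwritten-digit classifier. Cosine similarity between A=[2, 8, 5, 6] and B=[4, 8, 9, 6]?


A·B = 2·4 + 8·8 + 5·9 + 6·6 = 153
‖A‖ = √129 = 11.3578, ‖B‖ = √197 = 14.0357
cos = 153/(√129·√197) = 153/√25413 = 0.9598

0.9598


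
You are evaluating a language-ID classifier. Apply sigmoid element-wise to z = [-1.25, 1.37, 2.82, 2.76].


σ(-1.25) = 1/(1+e^1.25) = 0.2227
σ(1.37) = 1/(1+e^-1.37) = 0.7974
σ(2.82) = 1/(1+e^-2.82) = 0.9437
σ(2.76) = 1/(1+e^-2.76) = 0.9405
result = [0.2227, 0.7974, 0.9437, 0.9405]

[0.2227, 0.7974, 0.9437, 0.9405]


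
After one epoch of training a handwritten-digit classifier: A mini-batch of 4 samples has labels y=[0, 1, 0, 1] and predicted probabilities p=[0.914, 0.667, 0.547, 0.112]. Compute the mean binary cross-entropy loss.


L[0] = -ln(1-0.914) = -ln(0.086) = 2.4534
L[1] = -ln(0.667) = 0.405
L[2] = -ln(1-0.547) = -ln(0.453) = 0.7919
L[3] = -ln(0.112) = 2.1893
mean = (2.4534 + 0.405 + 0.7919 + 2.1893)/4 = 1.4599

1.4599


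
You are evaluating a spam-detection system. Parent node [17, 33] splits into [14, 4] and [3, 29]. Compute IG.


Parent = [17, 33], H_parent = 0.9248
H_left = 0.7642 (n=18), H_right = 0.4489 (n=32)
H_children = (18/50)·0.7642 + (32/50)·0.4489 = 0.5624
IG = 0.9248 - 0.5624 = 0.3624

0.3624


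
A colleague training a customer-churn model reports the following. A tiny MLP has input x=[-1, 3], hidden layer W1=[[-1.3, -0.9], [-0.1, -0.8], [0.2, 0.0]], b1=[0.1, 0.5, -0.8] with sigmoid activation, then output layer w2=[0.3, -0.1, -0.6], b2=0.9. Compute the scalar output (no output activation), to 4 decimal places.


z1[0] = (-1.3)·(-1) + (-0.9)·(3) + 0.1 = -1.3
z1[1] = (-0.1)·(-1) + (-0.8)·(3) + 0.5 = -1.8
z1[2] = (0.2)·(-1) + (0.0)·(3) - 0.8 = -1.0
h = sigmoid(z1) = [0.2142, 0.1419, 0.2689]
output = (0.3)·(0.2142) + (-0.1)·(0.1419) + (-0.6)·(0.2689) + 0.9 = 0.7887

0.7887


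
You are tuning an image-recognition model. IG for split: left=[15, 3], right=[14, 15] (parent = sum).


Parent = [29, 18], H_parent = 0.9601
H_left = 0.65 (n=18), H_right = 0.9991 (n=29)
H_children = (18/47)·0.65 + (29/47)·0.9991 = 0.8654
IG = 0.9601 - 0.8654 = 0.0947

0.0947


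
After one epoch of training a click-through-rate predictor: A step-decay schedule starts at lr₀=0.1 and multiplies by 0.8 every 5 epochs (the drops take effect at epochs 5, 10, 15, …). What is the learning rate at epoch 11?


n_drops = ⌊11/5⌋ = 2
lr = 0.1·0.8^2 = 0.1·0.64 = 0.064

0.064


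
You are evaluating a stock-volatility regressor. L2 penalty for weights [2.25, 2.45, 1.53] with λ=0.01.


‖w‖₂² = (2.25)² + (2.45)² + (1.53)²
     = 5.0625 + 6.0025 + 2.3409
     = 13.4059
λ·‖w‖₂² = 0.01·13.4059 = 0.134059

0.134059


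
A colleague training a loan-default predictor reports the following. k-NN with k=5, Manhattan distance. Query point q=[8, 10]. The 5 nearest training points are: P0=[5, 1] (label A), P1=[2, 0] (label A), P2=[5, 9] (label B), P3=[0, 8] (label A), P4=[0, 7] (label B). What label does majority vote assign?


d(q,P0) = 12  (label A)
d(q,P1) = 16  (label A)
d(q,P2) = 4  (label B)
d(q,P3) = 10  (label A)
d(q,P4) = 11  (label B)
Votes: A=3, B=2
Majority → A

A


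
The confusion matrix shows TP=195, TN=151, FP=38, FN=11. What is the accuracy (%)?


Accuracy = (TP+TN)/(TP+TN+FP+FN)
= (195+151)/(395)
= 346/395 = 87.59%

87.59%


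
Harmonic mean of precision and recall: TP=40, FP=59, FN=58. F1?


Precision = 40/99 = 0.404
Recall = 40/98 = 0.4082
F1 = 2·P·R/(P+R) = 2·TP/(2·TP+FP+FN) = 80/(80+59+58) = 80/197 = 0.4061

0.4061


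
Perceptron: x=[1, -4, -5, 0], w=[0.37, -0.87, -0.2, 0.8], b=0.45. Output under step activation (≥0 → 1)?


z = (1)·(0.37) + (-4)·(-0.87) + (-5)·(-0.2) + (0)·(0.8) + 0.45
  = 5.3
step(z) = 1 (z≥0)

1


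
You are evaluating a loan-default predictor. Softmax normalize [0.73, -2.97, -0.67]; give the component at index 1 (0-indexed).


Exponentials: e^0.73=2.0751, e^-2.97=0.0513, e^-0.67=0.5117
Sum = 2.6381
Softmax = [0.7866, 0.0194, 0.194]
p[1] = 0.0513/2.6381 = 0.0194

0.0194


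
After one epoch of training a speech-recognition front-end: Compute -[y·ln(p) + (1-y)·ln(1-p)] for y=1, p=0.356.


BCE = -[y·ln(p) + (1-y)·ln(1-p)]
= -1·ln(0.356) - 0
= -ln(0.356) = 1.0328

1.0328


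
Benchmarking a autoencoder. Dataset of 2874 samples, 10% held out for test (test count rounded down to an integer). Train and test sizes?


Test = ⌊2874·10/100⌋ = 287
Train = 2874 - 287 = 2587

Train: 2587, Test: 287


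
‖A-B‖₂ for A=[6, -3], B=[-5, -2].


d = √((6+ 5)² + (-3+ 2)²)
  = √(121 + 1)
  = √122 = 11.0454

11.0454


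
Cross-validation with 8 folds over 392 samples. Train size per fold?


Fold size = 392/8 = 49
Training per fold = 392 - 49 = 343

343


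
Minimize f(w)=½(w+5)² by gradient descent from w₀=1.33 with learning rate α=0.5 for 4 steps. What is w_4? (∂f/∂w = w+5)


step 1: grad = 1.33+5 = 6.33; w = 1.33 - 0.5·(6.33) = -1.835
step 2: grad = -1.835+5 = 3.165; w = -1.835 - 0.5·(3.165) = -3.4175
step 3: grad = -3.4175+5 = 1.5825; w = -3.4175 - 0.5·(1.5825) = -4.20875
step 4: grad = -4.20875+5 = 0.79125; w = -4.20875 - 0.5·(0.79125) = -4.604375

-4.604375


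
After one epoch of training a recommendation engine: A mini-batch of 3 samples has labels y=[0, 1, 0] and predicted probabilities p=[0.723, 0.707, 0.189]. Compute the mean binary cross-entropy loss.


L[0] = -ln(1-0.723) = -ln(0.277) = 1.2837
L[1] = -ln(0.707) = 0.3467
L[2] = -ln(1-0.189) = -ln(0.811) = 0.2095
mean = (1.2837 + 0.3467 + 0.2095)/3 = 0.6133

0.6133


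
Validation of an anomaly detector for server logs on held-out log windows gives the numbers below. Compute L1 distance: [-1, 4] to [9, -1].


d = |-1-9| + |4+ 1|
  = 10 + 5
  = 15

15


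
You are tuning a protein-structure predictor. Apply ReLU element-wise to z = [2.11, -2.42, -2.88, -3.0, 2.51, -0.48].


ReLU(2.11) = max(0, 2.11) = 2.11
ReLU(-2.42) = max(0, -2.42) = 0.0
ReLU(-2.88) = max(0, -2.88) = 0.0
ReLU(-3.0) = max(0, -3.0) = 0.0
ReLU(2.51) = max(0, 2.51) = 2.51
ReLU(-0.48) = max(0, -0.48) = 0.0
result = [2.11, 0.0, 0.0, 0.0, 2.51, 0.0]

[2.11, 0.0, 0.0, 0.0, 2.51, 0.0]


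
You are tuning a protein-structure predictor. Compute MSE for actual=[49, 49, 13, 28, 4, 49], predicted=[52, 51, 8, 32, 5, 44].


Squared errors: (49-52)²=9, (49-51)²=4, (13-8)²=25, (28-32)²=16, (4-5)²=1, (49-44)²=25
Sum = 80
MSE = 80/6 = 40/3

40/3


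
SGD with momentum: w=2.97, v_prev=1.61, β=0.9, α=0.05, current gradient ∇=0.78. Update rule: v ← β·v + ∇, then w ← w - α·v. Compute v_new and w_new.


v_new = 0.9·1.61 + 0.78 = 1.449 + 0.78 = 2.229
w_new = 2.97 - 0.05·2.229 = 2.97 - 0.11145 = 2.85855

v_new=2.229, w_new=2.85855


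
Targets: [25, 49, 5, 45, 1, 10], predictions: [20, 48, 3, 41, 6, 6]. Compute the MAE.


Absolute errors: |25-20|=5, |49-48|=1, |5-3|=2, |45-41|=4, |1-6|=5, |10-6|=4
Sum = 21
MAE = 21/6 = 7/2

7/2


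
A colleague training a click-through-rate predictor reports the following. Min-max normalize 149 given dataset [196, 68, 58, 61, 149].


min=58, max=196
(149-58)/(196-58) = 91/138 = 0.6594

0.6594


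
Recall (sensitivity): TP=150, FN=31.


Recall = TP/(TP+FN)
= 150/(150+31)
= 150/181 = 82.87%

82.87%


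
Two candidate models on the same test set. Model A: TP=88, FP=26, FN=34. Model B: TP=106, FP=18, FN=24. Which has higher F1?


Model A: P=88/114=0.7719, R=88/122=0.7213, F1=2PR/(P+R)=2TP/(2TP+FP+FN)=176/236=0.7458
Model B: P=106/124=0.8548, R=106/130=0.8154, F1=2PR/(P+R)=2TP/(2TP+FP+FN)=212/254=0.8346
0.7458 < 0.8346 → Model B

Model B


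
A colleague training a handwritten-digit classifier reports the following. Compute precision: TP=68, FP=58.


Precision = TP/(TP+FP)
= 68/(68+58)
= 68/126 = 53.97%

53.97%


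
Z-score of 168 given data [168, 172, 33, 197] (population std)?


μ = 142.5, σ = 64.1892
z = (168 - 142.5)/64.1892 = 0.3973

0.3973


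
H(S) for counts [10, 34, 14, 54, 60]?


Probabilities: [10/172, 34/172, 14/172, 54/172, 60/172] ≈ [0.0581, 0.1977, 0.0814, 0.314, 0.3488]
H = -((10/172)·log₂(10/172) + (34/172)·log₂(34/172) + (14/172)·log₂(14/172) + (54/172)·log₂(54/172) + (60/172)·log₂(60/172))
  = 2.0503 bits

2.0503 bits


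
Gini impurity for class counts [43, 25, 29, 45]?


Probabilities: [43/142, 25/142, 29/142, 45/142] ≈ [0.3028, 0.1761, 0.2042, 0.3169]
Σpᵢ² = (1849 + 625 + 841 + 2025)/142² = 5340/20164
Gini = 1 - Σpᵢ² = 1 - 5340/20164 = 0.7352

0.7352


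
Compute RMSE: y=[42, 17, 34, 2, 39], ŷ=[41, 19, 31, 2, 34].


MSE = 39/5 = 7.8
RMSE = √(39/5) = 2.7928

2.7928


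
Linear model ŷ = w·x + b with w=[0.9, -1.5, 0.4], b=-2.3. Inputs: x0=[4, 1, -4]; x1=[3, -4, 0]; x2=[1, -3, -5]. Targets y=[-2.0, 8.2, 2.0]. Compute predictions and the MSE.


ŷ0 = (0.9)·(4) + (-1.5)·(1) + (0.4)·(-4) - 2.3 = -1.8
ŷ1 = (0.9)·(3) + (-1.5)·(-4) + (0.4)·(0) - 2.3 = 6.4
ŷ2 = (0.9)·(1) + (-1.5)·(-3) + (0.4)·(-5) - 2.3 = 1.1
errors² = [0.04, 3.24, 0.81]
MSE = 4.0900/3 = 1.3633

1.3633


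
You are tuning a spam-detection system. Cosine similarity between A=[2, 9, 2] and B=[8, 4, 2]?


A·B = 2·8 + 9·4 + 2·2 = 56
‖A‖ = √89 = 9.434, ‖B‖ = √84 = 9.1652
cos = 56/(√89·√84) = 56/√7476 = 0.6477

0.6477


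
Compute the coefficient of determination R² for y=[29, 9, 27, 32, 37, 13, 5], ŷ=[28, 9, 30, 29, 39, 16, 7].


ȳ = 21.7143
SS_res = Σ(y-ŷ)² = 36
SS_tot = Σ(y-ȳ)² = 937.43
R² = 1 - SS_res/SS_tot = 1 - 0.0384 = 0.9616

0.9616


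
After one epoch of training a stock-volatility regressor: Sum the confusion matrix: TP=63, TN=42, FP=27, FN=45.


Total = TP + TN + FP + FN
= 63 + 42 + 27 + 45
= 177
(Predicted positive: 90, predicted negative: 87)

177


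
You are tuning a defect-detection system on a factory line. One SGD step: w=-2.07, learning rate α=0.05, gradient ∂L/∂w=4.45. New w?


w_new = w - α·∇
= -2.07 - 0.05·4.45
= -2.07 - 0.2225
= -2.2925

-2.2925


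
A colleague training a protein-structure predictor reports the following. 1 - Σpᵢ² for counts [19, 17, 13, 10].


Probabilities: [19/59, 17/59, 13/59, 10/59] ≈ [0.322, 0.2881, 0.2203, 0.1695]
Σpᵢ² = (361 + 289 + 169 + 100)/59² = 919/3481
Gini = 1 - Σpᵢ² = 1 - 919/3481 = 0.736

0.736


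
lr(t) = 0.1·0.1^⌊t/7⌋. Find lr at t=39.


n_drops = ⌊39/7⌋ = 5
lr = 0.1·0.1^5 = 0.1·0.00001 = 0.000001

0.000001


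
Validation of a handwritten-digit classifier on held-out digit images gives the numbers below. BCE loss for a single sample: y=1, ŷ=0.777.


BCE = -[y·ln(p) + (1-y)·ln(1-p)]
= -1·ln(0.777) - 0
= -ln(0.777) = 0.2523

0.2523


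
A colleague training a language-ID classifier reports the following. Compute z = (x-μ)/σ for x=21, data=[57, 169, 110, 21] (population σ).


μ = 89.25, σ = 55.8765
z = (21 - 89.25)/55.8765 = -1.2214

-1.2214


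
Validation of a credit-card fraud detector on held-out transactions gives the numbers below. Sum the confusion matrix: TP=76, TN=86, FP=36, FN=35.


Total = TP + TN + FP + FN
= 76 + 86 + 36 + 35
= 233
(Predicted positive: 112, predicted negative: 121)

233


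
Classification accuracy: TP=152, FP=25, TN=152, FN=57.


Accuracy = (TP+TN)/(TP+TN+FP+FN)
= (152+152)/(386)
= 304/386 = 78.76%

78.76%


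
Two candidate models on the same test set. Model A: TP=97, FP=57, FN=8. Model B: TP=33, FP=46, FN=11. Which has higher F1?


Model A: P=97/154=0.6299, R=97/105=0.9238, F1=2PR/(P+R)=2TP/(2TP+FP+FN)=194/259=0.749
Model B: P=33/79=0.4177, R=33/44=0.75, F1=2PR/(P+R)=2TP/(2TP+FP+FN)=66/123=0.5366
0.749 > 0.5366 → Model A

Model A


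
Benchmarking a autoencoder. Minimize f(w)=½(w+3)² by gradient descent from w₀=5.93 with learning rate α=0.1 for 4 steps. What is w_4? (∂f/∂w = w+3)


step 1: grad = 5.93+3 = 8.93; w = 5.93 - 0.1·(8.93) = 5.037
step 2: grad = 5.037+3 = 8.037; w = 5.037 - 0.1·(8.037) = 4.2333
step 3: grad = 4.2333+3 = 7.2333; w = 4.2333 - 0.1·(7.2333) = 3.50997
step 4: grad = 3.50997+3 = 6.50997; w = 3.50997 - 0.1·(6.50997) = 2.858973

2.858973


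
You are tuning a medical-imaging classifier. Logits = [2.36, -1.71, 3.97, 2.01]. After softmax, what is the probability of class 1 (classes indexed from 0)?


Exponentials: e^2.36=10.591, e^-1.71=0.1809, e^3.97=52.9845, e^2.01=7.4633
Sum = 71.2197
Softmax = [0.1487, 0.0025, 0.744, 0.1048]
p[1] = 0.1809/71.2197 = 0.0025

0.0025


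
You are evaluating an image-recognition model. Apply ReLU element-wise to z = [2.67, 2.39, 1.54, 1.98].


ReLU(2.67) = max(0, 2.67) = 2.67
ReLU(2.39) = max(0, 2.39) = 2.39
ReLU(1.54) = max(0, 1.54) = 1.54
ReLU(1.98) = max(0, 1.98) = 1.98
result = [2.67, 2.39, 1.54, 1.98]

[2.67, 2.39, 1.54, 1.98]


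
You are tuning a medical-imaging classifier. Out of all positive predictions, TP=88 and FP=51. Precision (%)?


Precision = TP/(TP+FP)
= 88/(88+51)
= 88/139 = 63.31%

63.31%


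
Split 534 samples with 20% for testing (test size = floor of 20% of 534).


Test = ⌊534·20/100⌋ = 106
Train = 534 - 106 = 428

Train: 428, Test: 106


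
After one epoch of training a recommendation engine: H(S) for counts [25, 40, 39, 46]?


Probabilities: [25/150, 40/150, 39/150, 46/150] ≈ [0.1667, 0.2667, 0.26, 0.3067]
H = -((25/150)·log₂(25/150) + (40/150)·log₂(40/150) + (39/150)·log₂(39/150) + (46/150)·log₂(46/150))
  = 1.9676 bits

1.9676 bits


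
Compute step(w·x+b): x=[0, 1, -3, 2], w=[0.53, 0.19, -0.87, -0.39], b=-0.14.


z = (0)·(0.53) + (1)·(0.19) + (-3)·(-0.87) + (2)·(-0.39) - 0.14
  = 1.88
step(z) = 1 (z≥0)

1


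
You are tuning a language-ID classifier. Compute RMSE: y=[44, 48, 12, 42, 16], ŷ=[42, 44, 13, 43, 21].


MSE = 47/5 = 9.4
RMSE = √(47/5) = 3.0659

3.0659


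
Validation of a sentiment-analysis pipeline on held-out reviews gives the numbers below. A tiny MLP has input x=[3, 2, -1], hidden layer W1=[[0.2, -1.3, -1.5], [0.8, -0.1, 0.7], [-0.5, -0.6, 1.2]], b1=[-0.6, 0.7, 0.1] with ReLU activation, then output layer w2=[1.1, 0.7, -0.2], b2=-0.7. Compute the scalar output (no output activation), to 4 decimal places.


z1[0] = (0.2)·(3) + (-1.3)·(2) + (-1.5)·(-1) - 0.6 = -1.1
z1[1] = (0.8)·(3) + (-0.1)·(2) + (0.7)·(-1) + 0.7 = 2.2
z1[2] = (-0.5)·(3) + (-0.6)·(2) + (1.2)·(-1) + 0.1 = -3.8
h = ReLU(z1) = [0.0, 2.2, 0.0]
output = (1.1)·(0.0) + (0.7)·(2.2) + (-0.2)·(0.0) - 0.7 = 0.84

0.84


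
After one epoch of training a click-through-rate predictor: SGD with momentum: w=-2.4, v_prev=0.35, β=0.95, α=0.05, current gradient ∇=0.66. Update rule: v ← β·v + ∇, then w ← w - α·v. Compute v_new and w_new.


v_new = 0.95·0.35 + 0.66 = 0.3325 + 0.66 = 0.9925
w_new = -2.4 - 0.05·0.9925 = -2.4 - 0.049625 = -2.449625

v_new=0.9925, w_new=-2.449625


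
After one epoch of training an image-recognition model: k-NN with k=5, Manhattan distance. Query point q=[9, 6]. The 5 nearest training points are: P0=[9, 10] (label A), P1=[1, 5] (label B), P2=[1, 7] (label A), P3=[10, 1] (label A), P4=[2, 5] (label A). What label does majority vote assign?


d(q,P0) = 4  (label A)
d(q,P1) = 9  (label B)
d(q,P2) = 9  (label A)
d(q,P3) = 6  (label A)
d(q,P4) = 8  (label A)
Votes: A=4, B=1
Majority → A

A


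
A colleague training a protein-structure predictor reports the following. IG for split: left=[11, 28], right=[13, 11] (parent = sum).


Parent = [24, 39], H_parent = 0.9587
H_left = 0.8582 (n=39), H_right = 0.995 (n=24)
H_children = (39/63)·0.8582 + (24/63)·0.995 = 0.9103
IG = 0.9587 - 0.9103 = 0.0484

0.0484


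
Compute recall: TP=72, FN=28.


Recall = TP/(TP+FN)
= 72/(72+28)
= 72/100 = 72.0%

72.0%


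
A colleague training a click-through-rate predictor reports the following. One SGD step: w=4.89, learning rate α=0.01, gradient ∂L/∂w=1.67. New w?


w_new = w - α·∇
= 4.89 - 0.01·1.67
= 4.89 - 0.0167
= 4.8733

4.8733


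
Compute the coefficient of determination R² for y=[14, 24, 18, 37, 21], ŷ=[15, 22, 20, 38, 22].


ȳ = 22.8
SS_res = Σ(y-ŷ)² = 11
SS_tot = Σ(y-ȳ)² = 306.8
R² = 1 - SS_res/SS_tot = 1 - 0.0359 = 0.9641

0.9641


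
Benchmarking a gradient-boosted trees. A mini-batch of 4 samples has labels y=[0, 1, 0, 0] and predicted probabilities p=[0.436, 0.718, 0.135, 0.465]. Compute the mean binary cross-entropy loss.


L[0] = -ln(1-0.436) = -ln(0.564) = 0.5727
L[1] = -ln(0.718) = 0.3313
L[2] = -ln(1-0.135) = -ln(0.865) = 0.145
L[3] = -ln(1-0.465) = -ln(0.535) = 0.6255
mean = (0.5727 + 0.3313 + 0.145 + 0.6255)/4 = 0.4186

0.4186


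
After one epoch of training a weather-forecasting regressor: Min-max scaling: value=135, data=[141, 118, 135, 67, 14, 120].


min=14, max=141
(135-14)/(141-14) = 121/127 = 0.9528

0.9528


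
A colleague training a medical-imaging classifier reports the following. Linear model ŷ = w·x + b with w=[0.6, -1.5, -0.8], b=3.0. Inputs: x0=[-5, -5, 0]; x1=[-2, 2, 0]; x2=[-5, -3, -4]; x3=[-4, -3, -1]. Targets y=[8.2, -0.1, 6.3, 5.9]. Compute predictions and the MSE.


ŷ0 = (0.6)·(-5) + (-1.5)·(-5) + (-0.8)·(0) + 3.0 = 7.5
ŷ1 = (0.6)·(-2) + (-1.5)·(2) + (-0.8)·(0) + 3.0 = -1.2
ŷ2 = (0.6)·(-5) + (-1.5)·(-3) + (-0.8)·(-4) + 3.0 = 7.7
ŷ3 = (0.6)·(-4) + (-1.5)·(-3) + (-0.8)·(-1) + 3.0 = 5.9
errors² = [0.49, 1.21, 1.96, 0.0]
MSE = 3.6600/4 = 0.915

0.915


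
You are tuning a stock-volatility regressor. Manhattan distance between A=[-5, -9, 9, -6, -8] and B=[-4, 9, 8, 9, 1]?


d = |-5+ 4| + |-9-9| + |9-8| + |-6-9| + |-8-1|
  = 1 + 18 + 1 + 15 + 9
  = 44

44


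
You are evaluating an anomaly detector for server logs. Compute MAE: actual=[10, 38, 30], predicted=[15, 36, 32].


Absolute errors: |10-15|=5, |38-36|=2, |30-32|=2
Sum = 9
MAE = 9/3 = 3

3


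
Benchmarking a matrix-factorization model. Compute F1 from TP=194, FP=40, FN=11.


Precision = 194/234 = 0.8291
Recall = 194/205 = 0.9463
F1 = 2·P·R/(P+R) = 2·TP/(2·TP+FP+FN) = 388/(388+40+11) = 388/439 = 0.8838

0.8838


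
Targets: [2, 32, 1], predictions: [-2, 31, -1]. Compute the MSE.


Squared errors: (2+ 2)²=16, (32-31)²=1, (1+ 1)²=4
Sum = 21
MSE = 21/3 = 7

7


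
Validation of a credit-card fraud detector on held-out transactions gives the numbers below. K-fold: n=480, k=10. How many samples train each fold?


Fold size = 480/10 = 48
Training per fold = 480 - 48 = 432

432


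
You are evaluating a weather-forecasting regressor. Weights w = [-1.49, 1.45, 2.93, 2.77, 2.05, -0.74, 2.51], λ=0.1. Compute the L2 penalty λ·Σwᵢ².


‖w‖₂² = (-1.49)² + (1.45)² + (2.93)² + (2.77)² + (2.05)² + (-0.74)² + (2.51)²
     = 2.2201 + 2.1025 + 8.5849 + 7.6729 + 4.2025 + 0.5476 + 6.3001
     = 31.6306
λ·‖w‖₂² = 0.1·31.6306 = 3.16306

3.16306


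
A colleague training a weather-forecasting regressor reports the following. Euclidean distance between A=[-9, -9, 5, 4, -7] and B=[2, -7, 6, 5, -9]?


d = √((-9-2)² + (-9+ 7)² + (5-6)² + (4-5)² + (-7+ 9)²)
  = √(121 + 4 + 1 + 1 + 4)
  = √131 = 11.4455

11.4455


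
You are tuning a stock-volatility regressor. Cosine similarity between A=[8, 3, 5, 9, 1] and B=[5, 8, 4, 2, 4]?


A·B = 8·5 + 3·8 + 5·4 + 9·2 + 1·4 = 106
‖A‖ = √180 = 13.4164, ‖B‖ = √125 = 11.1803
cos = 106/(√180·√125) = 106/√22500 = 0.7067

0.7067


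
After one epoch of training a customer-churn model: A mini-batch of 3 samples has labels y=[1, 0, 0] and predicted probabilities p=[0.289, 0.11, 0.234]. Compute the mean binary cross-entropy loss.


L[0] = -ln(0.289) = 1.2413
L[1] = -ln(1-0.11) = -ln(0.89) = 0.1165
L[2] = -ln(1-0.234) = -ln(0.766) = 0.2666
mean = (1.2413 + 0.1165 + 0.2666)/3 = 0.5415

0.5415


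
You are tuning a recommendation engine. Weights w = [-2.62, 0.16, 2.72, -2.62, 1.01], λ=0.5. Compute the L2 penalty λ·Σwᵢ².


‖w‖₂² = (-2.62)² + (0.16)² + (2.72)² + (-2.62)² + (1.01)²
     = 6.8644 + 0.0256 + 7.3984 + 6.8644 + 1.0201
     = 22.1729
λ·‖w‖₂² = 0.5·22.1729 = 11.08645

11.08645


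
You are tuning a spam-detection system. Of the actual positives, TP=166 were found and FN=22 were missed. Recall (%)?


Recall = TP/(TP+FN)
= 166/(166+22)
= 166/188 = 88.3%

88.3%


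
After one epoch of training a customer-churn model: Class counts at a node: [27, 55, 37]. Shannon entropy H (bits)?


Probabilities: [27/119, 55/119, 37/119] ≈ [0.2269, 0.4622, 0.3109]
H = -((27/119)·log₂(27/119) + (55/119)·log₂(55/119) + (37/119)·log₂(37/119))
  = 1.5242 bits

1.5242 bits


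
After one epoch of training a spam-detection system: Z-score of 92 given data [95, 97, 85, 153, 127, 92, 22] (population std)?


μ = 95.8571, σ = 37.464
z = (92 - 95.8571)/37.464 = -0.103

-0.103


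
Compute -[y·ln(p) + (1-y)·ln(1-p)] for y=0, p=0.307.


BCE = -[y·ln(p) + (1-y)·ln(1-p)]
= -0 - 1·ln(1-0.307)
= -ln(0.693) = 0.3667

0.3667


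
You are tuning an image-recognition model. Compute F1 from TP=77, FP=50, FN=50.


Precision = 77/127 = 0.6063
Recall = 77/127 = 0.6063
F1 = 2·P·R/(P+R) = 2·TP/(2·TP+FP+FN) = 154/(154+50+50) = 154/254 = 0.6063

0.6063


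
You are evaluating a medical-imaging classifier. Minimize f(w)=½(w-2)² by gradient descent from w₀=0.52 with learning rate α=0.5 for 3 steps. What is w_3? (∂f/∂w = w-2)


step 1: grad = 0.52-2 = -1.48; w = 0.52 - 0.5·(-1.48) = 1.26
step 2: grad = 1.26-2 = -0.74; w = 1.26 - 0.5·(-0.74) = 1.63
step 3: grad = 1.63-2 = -0.37; w = 1.63 - 0.5·(-0.37) = 1.815

1.815


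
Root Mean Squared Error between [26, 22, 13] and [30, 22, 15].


MSE = 20/3 = 6.6667
RMSE = √(20/3) = 2.582

2.582


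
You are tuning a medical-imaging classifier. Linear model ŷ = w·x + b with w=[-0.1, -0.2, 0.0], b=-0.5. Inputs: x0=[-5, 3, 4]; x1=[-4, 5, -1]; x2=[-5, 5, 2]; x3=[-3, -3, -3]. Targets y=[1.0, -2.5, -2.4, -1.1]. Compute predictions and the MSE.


ŷ0 = (-0.1)·(-5) + (-0.2)·(3) + (0.0)·(4) - 0.5 = -0.6
ŷ1 = (-0.1)·(-4) + (-0.2)·(5) + (0.0)·(-1) - 0.5 = -1.1
ŷ2 = (-0.1)·(-5) + (-0.2)·(5) + (0.0)·(2) - 0.5 = -1.0
ŷ3 = (-0.1)·(-3) + (-0.2)·(-3) + (0.0)·(-3) - 0.5 = 0.4
errors² = [2.56, 1.96, 1.96, 2.25]
MSE = 8.7300/4 = 2.1825

2.1825


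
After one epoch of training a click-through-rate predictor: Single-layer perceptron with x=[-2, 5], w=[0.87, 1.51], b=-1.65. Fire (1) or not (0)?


z = (-2)·(0.87) + (5)·(1.51) - 1.65
  = 4.16
step(z) = 1 (z≥0)

1


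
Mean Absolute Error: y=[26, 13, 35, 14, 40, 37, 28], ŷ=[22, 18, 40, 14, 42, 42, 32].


Absolute errors: |26-22|=4, |13-18|=5, |35-40|=5, |14-14|=0, |40-42|=2, |37-42|=5, |28-32|=4
Sum = 25
MAE = 25/7 = 25/7

25/7


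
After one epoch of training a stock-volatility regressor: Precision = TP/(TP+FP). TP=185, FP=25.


Precision = TP/(TP+FP)
= 185/(185+25)
= 185/210 = 88.1%

88.1%


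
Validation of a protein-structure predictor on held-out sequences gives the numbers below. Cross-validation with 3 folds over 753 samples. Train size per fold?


Fold size = 753/3 = 251
Training per fold = 753 - 251 = 502

502


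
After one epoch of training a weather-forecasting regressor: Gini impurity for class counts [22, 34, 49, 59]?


Probabilities: [22/164, 34/164, 49/164, 59/164] ≈ [0.1341, 0.2073, 0.2988, 0.3598]
Σpᵢ² = (484 + 1156 + 2401 + 3481)/164² = 7522/26896
Gini = 1 - Σpᵢ² = 1 - 7522/26896 = 0.7203

0.7203


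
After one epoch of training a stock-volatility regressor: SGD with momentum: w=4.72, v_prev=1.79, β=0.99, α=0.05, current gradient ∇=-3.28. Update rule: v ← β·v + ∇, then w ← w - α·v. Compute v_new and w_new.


v_new = 0.99·1.79 - 3.28 = 1.7721 - 3.28 = -1.5079
w_new = 4.72 - 0.05·-1.5079 = 4.72 + 0.075395 = 4.795395

v_new=-1.5079, w_new=4.795395


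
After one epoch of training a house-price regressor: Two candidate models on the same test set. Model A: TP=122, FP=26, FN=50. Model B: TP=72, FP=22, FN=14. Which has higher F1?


Model A: P=122/148=0.8243, R=122/172=0.7093, F1=2PR/(P+R)=2TP/(2TP+FP+FN)=244/320=0.7625
Model B: P=72/94=0.766, R=72/86=0.8372, F1=2PR/(P+R)=2TP/(2TP+FP+FN)=144/180=0.8
0.7625 < 0.8 → Model B

Model B


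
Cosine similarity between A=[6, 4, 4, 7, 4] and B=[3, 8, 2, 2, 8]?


A·B = 6·3 + 4·8 + 4·2 + 7·2 + 4·8 = 104
‖A‖ = √133 = 11.5326, ‖B‖ = √145 = 12.0416
cos = 104/(√133·√145) = 104/√19285 = 0.7489

0.7489


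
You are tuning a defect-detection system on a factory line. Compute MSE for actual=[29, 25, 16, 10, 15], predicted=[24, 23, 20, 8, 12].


Squared errors: (29-24)²=25, (25-23)²=4, (16-20)²=16, (10-8)²=4, (15-12)²=9
Sum = 58
MSE = 58/5 = 58/5

58/5


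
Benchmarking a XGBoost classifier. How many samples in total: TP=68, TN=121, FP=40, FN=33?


Total = TP + TN + FP + FN
= 68 + 121 + 40 + 33
= 262
(Predicted positive: 108, predicted negative: 154)

262


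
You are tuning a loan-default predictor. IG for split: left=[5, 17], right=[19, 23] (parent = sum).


Parent = [24, 40], H_parent = 0.9544
H_left = 0.7732 (n=22), H_right = 0.9934 (n=42)
H_children = (22/64)·0.7732 + (42/64)·0.9934 = 0.9177
IG = 0.9544 - 0.9177 = 0.0367

0.0367


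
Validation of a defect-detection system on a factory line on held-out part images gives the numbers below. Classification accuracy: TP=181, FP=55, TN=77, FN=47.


Accuracy = (TP+TN)/(TP+TN+FP+FN)
= (181+77)/(360)
= 258/360 = 71.67%

71.67%


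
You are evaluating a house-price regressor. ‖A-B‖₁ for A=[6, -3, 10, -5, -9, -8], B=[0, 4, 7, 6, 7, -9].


d = |6-0| + |-3-4| + |10-7| + |-5-6| + |-9-7| + |-8+ 9|
  = 6 + 7 + 3 + 11 + 16 + 1
  = 44

44


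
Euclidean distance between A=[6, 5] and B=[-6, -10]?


d = √((6+ 6)² + (5+ 10)²)
  = √(144 + 225)
  = √369 = 19.2094

19.2094


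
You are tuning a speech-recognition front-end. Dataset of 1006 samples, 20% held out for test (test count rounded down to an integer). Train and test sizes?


Test = ⌊1006·20/100⌋ = 201
Train = 1006 - 201 = 805

Train: 805, Test: 201


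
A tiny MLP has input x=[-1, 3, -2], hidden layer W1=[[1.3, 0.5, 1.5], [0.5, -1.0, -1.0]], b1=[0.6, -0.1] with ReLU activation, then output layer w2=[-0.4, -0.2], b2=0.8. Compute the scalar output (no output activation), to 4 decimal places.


z1[0] = (1.3)·(-1) + (0.5)·(3) + (1.5)·(-2) + 0.6 = -2.2
z1[1] = (0.5)·(-1) + (-1.0)·(3) + (-1.0)·(-2) - 0.1 = -1.6
h = ReLU(z1) = [0.0, 0.0]
output = (-0.4)·(0.0) + (-0.2)·(0.0) + 0.8 = 0.8

0.8


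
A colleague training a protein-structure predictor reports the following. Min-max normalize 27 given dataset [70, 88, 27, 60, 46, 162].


min=27, max=162
(27-27)/(162-27) = 0/135 = 0.0

0.0


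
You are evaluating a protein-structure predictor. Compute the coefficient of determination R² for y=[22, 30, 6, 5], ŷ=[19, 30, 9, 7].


ȳ = 15.75
SS_res = Σ(y-ŷ)² = 22
SS_tot = Σ(y-ȳ)² = 452.75
R² = 1 - SS_res/SS_tot = 1 - 0.0486 = 0.9514

0.9514


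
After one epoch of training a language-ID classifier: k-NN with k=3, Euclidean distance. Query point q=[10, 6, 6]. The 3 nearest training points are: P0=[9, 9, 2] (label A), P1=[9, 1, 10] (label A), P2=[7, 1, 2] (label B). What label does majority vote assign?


d(q,P0) = 5.099  (label A)
d(q,P1) = 6.4807  (label A)
d(q,P2) = 7.0711  (label B)
Votes: A=2, B=1
Majority → A

A


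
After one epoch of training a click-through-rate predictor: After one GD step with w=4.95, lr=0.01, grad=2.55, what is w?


w_new = w - α·∇
= 4.95 - 0.01·2.55
= 4.95 - 0.0255
= 4.9245

4.9245


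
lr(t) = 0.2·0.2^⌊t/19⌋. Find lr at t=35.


n_drops = ⌊35/19⌋ = 1
lr = 0.2·0.2^1 = 0.2·0.2 = 0.04

0.04


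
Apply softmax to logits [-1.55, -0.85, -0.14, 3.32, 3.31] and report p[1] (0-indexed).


Exponentials: e^-1.55=0.2122, e^-0.85=0.4274, e^-0.14=0.8694, e^3.32=27.6604, e^3.31=27.3851
Sum = 56.5545
Softmax = [0.0038, 0.0076, 0.0154, 0.4891, 0.4842]
p[1] = 0.4274/56.5545 = 0.0076

0.0076


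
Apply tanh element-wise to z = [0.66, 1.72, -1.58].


tanh(0.66) = 0.5784
tanh(1.72) = 0.9379
tanh(-1.58) = -0.9186
result = [0.5784, 0.9379, -0.9186]

[0.5784, 0.9379, -0.9186]


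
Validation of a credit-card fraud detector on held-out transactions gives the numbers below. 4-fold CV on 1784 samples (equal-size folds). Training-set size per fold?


Fold size = 1784/4 = 446
Training per fold = 1784 - 446 = 1338

1338


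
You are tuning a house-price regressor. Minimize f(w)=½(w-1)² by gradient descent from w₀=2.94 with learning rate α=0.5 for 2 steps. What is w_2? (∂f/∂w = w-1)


step 1: grad = 2.94-1 = 1.94; w = 2.94 - 0.5·(1.94) = 1.97
step 2: grad = 1.97-1 = 0.97; w = 1.97 - 0.5·(0.97) = 1.485

1.485


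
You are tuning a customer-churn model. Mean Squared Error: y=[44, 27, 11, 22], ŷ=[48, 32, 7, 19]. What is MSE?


Squared errors: (44-48)²=16, (27-32)²=25, (11-7)²=16, (22-19)²=9
Sum = 66
MSE = 66/4 = 33/2

33/2


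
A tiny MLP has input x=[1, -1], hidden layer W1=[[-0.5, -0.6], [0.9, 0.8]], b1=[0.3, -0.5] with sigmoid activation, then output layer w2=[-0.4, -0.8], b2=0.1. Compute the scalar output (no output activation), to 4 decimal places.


z1[0] = (-0.5)·(1) + (-0.6)·(-1) + 0.3 = 0.4
z1[1] = (0.9)·(1) + (0.8)·(-1) - 0.5 = -0.4
h = sigmoid(z1) = [0.5987, 0.4013]
output = (-0.4)·(0.5987) + (-0.8)·(0.4013) + 0.1 = -0.4605

-0.4605


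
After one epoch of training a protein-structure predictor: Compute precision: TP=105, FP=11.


Precision = TP/(TP+FP)
= 105/(105+11)
= 105/116 = 90.52%

90.52%


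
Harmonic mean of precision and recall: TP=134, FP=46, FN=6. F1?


Precision = 134/180 = 0.7444
Recall = 134/140 = 0.9571
F1 = 2·P·R/(P+R) = 2·TP/(2·TP+FP+FN) = 268/(268+46+6) = 268/320 = 0.8375

0.8375


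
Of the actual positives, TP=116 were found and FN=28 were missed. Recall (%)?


Recall = TP/(TP+FN)
= 116/(116+28)
= 116/144 = 80.56%

80.56%


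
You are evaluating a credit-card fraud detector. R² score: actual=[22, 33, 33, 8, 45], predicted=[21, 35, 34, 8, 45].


ȳ = 28.2
SS_res = Σ(y-ŷ)² = 6
SS_tot = Σ(y-ȳ)² = 774.8
R² = 1 - SS_res/SS_tot = 1 - 0.0077 = 0.9923

0.9923


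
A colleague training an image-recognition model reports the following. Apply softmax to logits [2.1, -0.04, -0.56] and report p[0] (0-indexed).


Exponentials: e^2.1=8.1662, e^-0.04=0.9608, e^-0.56=0.5712
Sum = 9.6982
Softmax = [0.842, 0.0991, 0.0589]
p[0] = 8.1662/9.6982 = 0.842

0.842
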